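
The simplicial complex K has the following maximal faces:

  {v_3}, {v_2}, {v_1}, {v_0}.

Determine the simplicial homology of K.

H_0 ≅ Z^4.

K has 4 vertices.
rank ∂_0 = 0, rank ∂_1 = 0 ⇒ b_0 = 4 − 0 − 0 = 4. So H_0 ≅ Z^4.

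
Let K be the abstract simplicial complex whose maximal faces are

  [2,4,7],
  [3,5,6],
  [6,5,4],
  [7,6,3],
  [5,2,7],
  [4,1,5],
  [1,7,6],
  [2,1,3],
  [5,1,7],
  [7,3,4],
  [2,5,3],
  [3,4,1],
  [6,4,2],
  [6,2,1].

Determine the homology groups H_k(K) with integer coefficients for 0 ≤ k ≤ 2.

H_0 = Z,  H_1 = Z^2,  H_2 = Z.

K has 7 vertices, 21 edges, 14 triangles.
rank ∂_0 = 0, rank ∂_1 = 6 ⇒ b_0 = 7 − 0 − 6 = 1; all invariant factors of ∂_1 are 1 so no torsion. So H_0 ≅ Z.
rank ∂_1 = 6, rank ∂_2 = 13 ⇒ b_1 = 21 − 6 − 13 = 2; all invariant factors of ∂_2 are 1 so no torsion. So H_1 ≅ Z^2.
rank ∂_2 = 13, rank ∂_3 = 0 ⇒ b_2 = 14 − 13 − 0 = 1. So H_2 ≅ Z.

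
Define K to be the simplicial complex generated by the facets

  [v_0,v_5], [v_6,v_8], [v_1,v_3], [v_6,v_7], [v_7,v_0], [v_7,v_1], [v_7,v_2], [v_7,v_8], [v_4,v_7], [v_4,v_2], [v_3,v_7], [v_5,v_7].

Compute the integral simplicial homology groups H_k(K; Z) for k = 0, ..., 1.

Fix the vertex order v_0 < v_1 < v_2 < v_3 < v_4 < v_5 < v_6 < v_7 < v_8 and write every simplex with vertices in increasing order. Then dim K = 1 and the simplices of K are:

  0-simplices (9): [v_0], [v_1], [v_2], [v_3], [v_4], [v_5], [v_6], [v_7], [v_8]
  1-simplices (12): [v_0,v_5], [v_0,v_7], [v_1,v_3], [v_1,v_7], [v_2,v_4], [v_2,v_7], [v_3,v_7], [v_4,v_7], [v_5,v_7], [v_6,v_7], [v_6,v_8], [v_7,v_8]

so the chain groups are C_0 ≅ Z^9, C_1 ≅ Z^12.

The boundary map ∂_1: C_1 → C_0 sends each edge [p,q] (with p < q) to q − p.
The 9×12 boundary matrix has rank 8 and Smith normal form diag(1,1,1,1,1,1,1,1).

Computing H_k = (kernel of ∂_k) / (image of ∂_{k+1}):

  H_0: rank C_0 − rank ∂_1 = 9 − 8 = 1, and the invariant factors of ∂_1 are all 1, so H_0 ≅ Z.
  H_1: rank ker ∂_1 − rank ∂_2 = (12 − 8) − 0 = 4, and there is no ∂_2, so H_1 ≅ Z^4.

(K is a triangulation of a wedge of 4 circles.)

H_0 = Z,  H_1 = Z^4.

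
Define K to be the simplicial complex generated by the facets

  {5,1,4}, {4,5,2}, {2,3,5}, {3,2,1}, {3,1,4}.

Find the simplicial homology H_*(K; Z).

H_0 = Z,  H_1 = Z,  H_2 = 0.

Take the total order 1 < 2 < 3 < 4 < 5 on the vertex set. Then K (dimension 2) consists of the simplices:

  0-simplices (5): [1], [2], [3], [4], [5]
  1-simplices (10): [1,2], [1,3], [1,4], [1,5], [2,3], [2,4], [2,5], [3,4], [3,5], [4,5]
  2-simplices (5): [1,2,3], [1,3,4], [1,4,5], [2,3,5], [2,4,5]

giving chain groups C_0 ≅ Z^5, C_1 ≅ Z^10, C_2 ≅ Z^5.

∂_1: C_1 → C_0 sends each edge [p,q] (with p < q) to q − p.
The resulting 5×10 matrix has rank 4, and its Smith normal form has invariant factors (1,1,1,1).

∂_2: C_2 → C_1 sends each 2-simplex [p,q,r] to [q,r] − [p,r] + [p,q]. For instance
  ∂[1,3,4] = [3,4] − [1,4] + [1,3],
  ∂[1,4,5] = [4,5] − [1,5] + [1,4].
This gives a 10×5 integer matrix of rank 5; reducing to Smith normal form yields diagonal entries (1,1,1,1,1).

Now H_k = ker ∂_k / im ∂_{k+1}, so:

  H_0: rank C_0 − rank ∂_1 = 5 − 4 = 1, and the invariant factors of ∂_1 are all 1, so H_0 = Z.
  H_1: rank ker ∂_1 − rank ∂_2 = (10 − 4) − 5 = 1, and the invariant factors of ∂_2 are all 1, so H_1 = Z.
  H_2: rank ker ∂_2 − rank ∂_3 = (5 − 5) − 0 = 0, and there is no ∂_3, so H_2 = 0.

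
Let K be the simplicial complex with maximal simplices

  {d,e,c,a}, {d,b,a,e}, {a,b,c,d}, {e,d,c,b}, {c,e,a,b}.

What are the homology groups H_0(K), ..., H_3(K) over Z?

K has 5 vertices, 10 edges, 10 triangles, 5 3-simplices.
rank ∂_0 = 0, rank ∂_1 = 4 ⇒ b_0 = 5 − 0 − 4 = 1; all invariant factors of ∂_1 are 1 so no torsion. So H_0 ≅ Z.
rank ∂_1 = 4, rank ∂_2 = 6 ⇒ b_1 = 10 − 4 − 6 = 0; all invariant factors of ∂_2 are 1 so no torsion. So H_1 ≅ 0.
rank ∂_2 = 6, rank ∂_3 = 4 ⇒ b_2 = 10 − 6 − 4 = 0; all invariant factors of ∂_3 are 1 so no torsion. So H_2 ≅ 0.
rank ∂_3 = 4, rank ∂_4 = 0 ⇒ b_3 = 5 − 4 − 0 = 1. So H_3 ≅ Z.

H_0 ≅ Z,  H_1 = 0,  H_2 = 0,  H_3 ≅ Z.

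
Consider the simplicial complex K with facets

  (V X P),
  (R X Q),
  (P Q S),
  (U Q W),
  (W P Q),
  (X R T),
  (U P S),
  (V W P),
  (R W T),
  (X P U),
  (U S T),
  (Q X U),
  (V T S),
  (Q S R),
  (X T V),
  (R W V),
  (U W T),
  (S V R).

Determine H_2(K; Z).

We work with the vertex ordering P < Q < R < S < T < U < V < W < X. The simplices of K, each written with vertices in increasing order, are:

  0-simplices (9): P, Q, R, S, T, U, V, W, X
  1-simplices (27): PQ, PS, PU, PV, PW, PX, QR, QS, QU, QW, QX, RS, RT, RV, RW, RX, ST, SU, SV, TU, TV, TW, TX, UW, UX, VW, VX
  2-simplices (18): PQS, PQW, PSU, PUX, PVW, PVX, QRS, QRX, QUW, QUX, RSV, RTW, RTX, RVW, STU, STV, TUW, TVX

so the chain groups are C_0 ≅ Z^9, C_1 ≅ Z^27, C_2 ≅ Z^18.

∂_1: C_1 → C_0 sends each edge [p,q] (with p < q) to q − p. For instance
  ∂PV = V − P.
The resulting 9×27 matrix has rank 8, and its Smith normal form has invariant factors (1,1,1,1,1,1,1,1).

Boundary ∂_2: C_2 → C_1 sends each 2-simplex [p,q,r] to [q,r] − [p,r] + [p,q]. For instance
  ∂QRX = RX − QX + QR,
  ∂STV = TV − SV + ST.
This gives a 27×18 integer matrix of rank 18; reducing to Smith normal form yields diagonal entries (1,1,1,1,1,1,1,1,1,1,1,1,1,1,1,1,1,2).

Computing H_k = (kernel of ∂_k) / (image of ∂_{k+1}):

  H_2: rank ker ∂_2 − rank ∂_3 = (18 − 18) − 0 = 0, and there is no ∂_3, so H_2 = 0.

H_2 ≅ 0.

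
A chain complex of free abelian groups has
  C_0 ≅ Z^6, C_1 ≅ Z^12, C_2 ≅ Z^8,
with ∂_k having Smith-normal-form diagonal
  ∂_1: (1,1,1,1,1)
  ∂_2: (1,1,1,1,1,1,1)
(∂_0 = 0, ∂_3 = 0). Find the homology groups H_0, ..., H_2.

H_0: b_0 = 6 − 0 − 5 = 1; torsion from ∂_1 factors > 1: none. So H_0 ≅ Z.
H_1: b_1 = 12 − 5 − 7 = 0; torsion from ∂_2 factors > 1: none. So H_1 ≅ 0.
H_2: b_2 = 8 − 7 − 0 = 1; torsion from ∂_3 factors > 1: none. So H_2 ≅ Z.

H_0 ≅ Z,  H_1 = 0,  H_2 ≅ Z.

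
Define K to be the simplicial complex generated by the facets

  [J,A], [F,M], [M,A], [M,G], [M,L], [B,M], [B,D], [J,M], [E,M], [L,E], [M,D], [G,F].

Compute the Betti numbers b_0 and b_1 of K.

b_0 = 1, b_1 = 4.

Order the vertices as A < B < D < E < F < G < J < L < M. Listing each simplex with vertices in this order, K has dimension 1 with simplices:

  0-simplices (9): A, B, D, E, F, G, J, L, M
  1-simplices (12): AJ, AM, BD, BM, DM, EL, EM, FG, FM, GM, JM, LM

Hence C_0 ≅ Z^9, C_1 ≅ Z^12.

The boundary map ∂_1: C_1 → C_0 maps an edge to its endpoints' difference, ∂[p,q] = q − p. For instance
  ∂JM = M − J.
This gives a 9×12 integer matrix of rank 8; reducing to Smith normal form yields diagonal entries (1,1,1,1,1,1,1,1).

From H_k ≅ ker(∂_k) / im(∂_{k+1}) we obtain:

  H_0: rank C_0 − rank ∂_1 = 9 − 8 = 1, and the invariant factors of ∂_1 are all 1, so H_0 ≅ Z.
  H_1: rank ker ∂_1 − rank ∂_2 = (12 − 8) − 0 = 4, and there is no ∂_2, so H_1 ≅ Z^4.

As a check, the Euler characteristic is 9 − 12 = -3, which agrees with 1 − 4 = -3.
(K is a triangulation of a wedge of 4 circles.)

Hence the Betti numbers are b_0 = 1, b_1 = 4.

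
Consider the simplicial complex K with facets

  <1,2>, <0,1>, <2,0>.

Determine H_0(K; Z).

Fix the vertex order 0 < 1 < 2 and write every simplex with vertices in increasing order. Then dim K = 1 and the simplices of K are:

  0-simplices (3): [0], [1], [2]
  1-simplices (3): [0,1], [0,2], [1,2]

so the chain groups are C_0 ≅ Z^3, C_1 ≅ Z^3.

Boundary ∂_1: C_1 → C_0 is given by ∂[p,q] = [q] − [p].
This gives a 3×3 integer matrix of rank 2; reducing to Smith normal form yields diagonal entries (1,1).

From H_k ≅ ker(∂_k) / im(∂_{k+1}) we obtain:

  H_0: rank C_0 − rank ∂_1 = 3 − 2 = 1, and the invariant factors of ∂_1 are all 1, so H_0 = Z.

H_0 ≅ Z.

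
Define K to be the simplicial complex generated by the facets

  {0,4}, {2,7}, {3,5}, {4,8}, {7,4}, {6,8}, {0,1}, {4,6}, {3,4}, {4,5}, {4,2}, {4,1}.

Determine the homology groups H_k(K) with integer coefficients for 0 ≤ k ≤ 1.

Order the vertices as 0 < 1 < 2 < 3 < 4 < 5 < 6 < 7 < 8. Listing each simplex with vertices in this order, K has dimension 1 with simplices:

  0-simplices (9): [0], [1], [2], [3], [4], [5], [6], [7], [8]
  1-simplices (12): [0,1], [0,4], [1,4], [2,4], [2,7], [3,4], [3,5], [4,5], [4,6], [4,7], [4,8], [6,8]

Hence C_0 ≅ Z^9, C_1 ≅ Z^12.

∂_1: C_1 → C_0 sends each edge [p,q] (with p < q) to q − p.
This gives a 9×12 integer matrix of rank 8; reducing to Smith normal form yields diagonal entries (1,1,1,1,1,1,1,1).

Now H_k = ker ∂_k / im ∂_{k+1}, so:

  H_0: rank C_0 − rank ∂_1 = 9 − 8 = 1, and the invariant factors of ∂_1 are all 1, so H_0 = Z.
  H_1: rank ker ∂_1 − rank ∂_2 = (12 − 8) − 0 = 4, and there is no ∂_2, so H_1 = Z^4.

As a check, the Euler characteristic is 9 − 12 = -3, which agrees with 1 − 4 = -3.
(K is a triangulation of a wedge of 4 circles.)

H_0 = Z,  H_1 = Z^4.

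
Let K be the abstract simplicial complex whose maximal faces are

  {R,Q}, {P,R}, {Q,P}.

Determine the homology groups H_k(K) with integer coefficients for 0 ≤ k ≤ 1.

K has 3 vertices, 3 edges.
rank ∂_0 = 0, rank ∂_1 = 2 ⇒ b_0 = 3 − 0 − 2 = 1; all invariant factors of ∂_1 are 1 so no torsion. So H_0 = Z.
rank ∂_1 = 2, rank ∂_2 = 0 ⇒ b_1 = 3 − 2 − 0 = 1. So H_1 = Z.

H_0 ≅ Z,  H_1 ≅ Z.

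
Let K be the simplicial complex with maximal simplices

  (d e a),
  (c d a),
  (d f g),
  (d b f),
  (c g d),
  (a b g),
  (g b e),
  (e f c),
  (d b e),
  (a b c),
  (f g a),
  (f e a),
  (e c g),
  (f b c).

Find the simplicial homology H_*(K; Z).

Order the vertices as a < b < c < d < e < f < g. Listing each simplex with vertices in this order, K has dimension 2 with simplices:

  0-simplices (7): a, b, c, d, e, f, g
  1-simplices (21): ab, ac, ad, ae, af, ag, bc, bd, be, bf, bg, cd, ce, cf, cg, de, df, dg, ef, eg, fg
  2-simplices (14): abc, abg, acd, ade, aef, afg, bcf, bde, bdf, beg, cdg, cef, ceg, dfg

Hence C_0 ≅ Z^7, C_1 ≅ Z^21, C_2 ≅ Z^14.

∂_1: C_1 → C_0 sends each edge [p,q] (with p < q) to q − p.
This gives a 7×21 integer matrix of rank 6; reducing to Smith normal form yields diagonal entries (1,1,1,1,1,1).

∂_2: C_2 → C_1 maps a triangle to the signed sum of its edges. For instance
  ∂cdg = dg − cg + cd,
  ∂bdf = df − bf + bd.
As a 21×14 matrix over Z this has rank 13, with invariant factors (1,1,1,1,1,1,1,1,1,1,1,1,1).

Reading off H_k = ker ∂_k / im ∂_{k+1}:

  H_0: rank C_0 − rank ∂_1 = 7 − 6 = 1, and the invariant factors of ∂_1 are all 1, so H_0 ≅ Z.
  H_1: rank ker ∂_1 − rank ∂_2 = (21 − 6) − 13 = 2, and the invariant factors of ∂_2 are all 1, so H_1 ≅ Z^2.
  H_2: rank ker ∂_2 − rank ∂_3 = (14 − 13) − 0 = 1, and there is no ∂_3, so H_2 ≅ Z.

(K is a triangulation of the torus T^2.)

H_0 ≅ Z,  H_1 ≅ Z^2,  H_2 ≅ Z.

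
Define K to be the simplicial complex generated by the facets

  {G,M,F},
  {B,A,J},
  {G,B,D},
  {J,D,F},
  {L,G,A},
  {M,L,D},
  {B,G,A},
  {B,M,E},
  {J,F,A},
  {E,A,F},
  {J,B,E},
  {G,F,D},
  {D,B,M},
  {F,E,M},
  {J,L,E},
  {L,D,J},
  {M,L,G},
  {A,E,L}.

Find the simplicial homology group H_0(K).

K has 9 vertices, 27 edges, 18 triangles.
rank ∂_0 = 0, rank ∂_1 = 8 ⇒ b_0 = 9 − 0 − 8 = 1; all invariant factors of ∂_1 are 1 so no torsion. So H_0 ≅ Z.

H_0 ≅ Z.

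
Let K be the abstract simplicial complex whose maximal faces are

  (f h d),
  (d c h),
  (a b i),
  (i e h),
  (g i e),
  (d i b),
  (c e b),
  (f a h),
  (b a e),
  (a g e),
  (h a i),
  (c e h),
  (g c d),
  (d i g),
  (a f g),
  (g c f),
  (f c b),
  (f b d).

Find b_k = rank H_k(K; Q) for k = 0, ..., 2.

b_0 = 1, b_1 = 1, b_2 = 0.

Take the total order a < b < c < d < e < f < g < h < i on the vertex set. Then K (dimension 2) consists of the simplices:

  0-simplices (9): a, b, c, d, e, f, g, h, i
  1-simplices (27): ab, ae, af, ag, ah, ai, bc, bd, be, bf, bi, cd, ce, cf, cg, ch, df, dg, dh, di, eg, eh, ei, fg, fh, gi, hi
  2-simplices (18): abe, abi, aeg, afg, afh, ahi, bce, bcf, bdf, bdi, cdg, cdh, ceh, cfg, dfh, dgi, egi, ehi

giving chain groups C_0 ≅ Z^9, C_1 ≅ Z^27, C_2 ≅ Z^18.

The boundary map ∂_1: C_1 → C_0 is given by ∂[p,q] = [q] − [p]. For instance
  ∂ei = i − e.
This gives a 9×27 integer matrix of rank 8; reducing to Smith normal form yields diagonal entries (1,1,1,1,1,1,1,1).

Boundary ∂_2: C_2 → C_1 maps a triangle to the signed sum of its edges. For instance
  ∂bdi = di − bi + bd,
  ∂cdh = dh − ch + cd.
The 27×18 boundary matrix has rank 18 and Smith normal form diag(1,1,1,1,1,1,1,1,1,1,1,1,1,1,1,1,1,2).

From H_k ≅ ker(∂_k) / im(∂_{k+1}) we obtain:

  H_0: rank C_0 − rank ∂_1 = 9 − 8 = 1, and the invariant factors of ∂_1 are all 1, so H_0 = Z.
  H_1: rank ker ∂_1 − rank ∂_2 = (27 − 8) − 18 = 1, and ∂_2 has invariant factor 2 > 1, so H_1 = Z ⊕ Z/2.
  H_2: rank ker ∂_2 − rank ∂_3 = (18 − 18) − 0 = 0, and there is no ∂_3, so H_2 = 0.

Hence the Betti numbers are b_0 = 1, b_1 = 1, b_2 = 0.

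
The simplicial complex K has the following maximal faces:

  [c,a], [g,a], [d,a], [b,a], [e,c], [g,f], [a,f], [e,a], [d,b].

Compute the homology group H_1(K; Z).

We work with the vertex ordering a < b < c < d < e < f < g. The simplices of K, each written with vertices in increasing order, are:

  0-simplices (7): a, b, c, d, e, f, g
  1-simplices (9): ab, ac, ad, ae, af, ag, bd, ce, fg

so the chain groups are C_0 ≅ Z^7, C_1 ≅ Z^9.

∂_1: C_1 → C_0 maps an edge to its endpoints' difference, ∂[p,q] = q − p. For instance
  ∂ab = b − a.
The resulting 7×9 matrix has rank 6, and its Smith normal form has invariant factors (1,1,1,1,1,1).

Reading off H_k = ker ∂_k / im ∂_{k+1}:

  H_1: rank ker ∂_1 − rank ∂_2 = (9 − 6) − 0 = 3, and there is no ∂_2, so H_1 ≅ Z^3.

H_1 ≅ Z^3.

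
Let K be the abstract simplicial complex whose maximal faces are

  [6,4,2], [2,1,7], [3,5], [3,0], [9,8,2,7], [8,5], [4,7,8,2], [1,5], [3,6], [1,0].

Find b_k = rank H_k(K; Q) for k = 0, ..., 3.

We work with the vertex ordering 0 < 1 < 2 < 3 < 4 < 5 < 6 < 7 < 8 < 9. The simplices of K, each written with vertices in increasing order, are:

  0-simplices (10): [0], [1], [2], [3], [4], [5], [6], [7], [8], [9]
  1-simplices (19): [0,1], [0,3], [1,2], [1,5], [1,7], [2,4], [2,6], [2,7], [2,8], [2,9], [3,5], [3,6], [4,6], [4,7], [4,8], [5,8], [7,8], [7,9], [8,9]
  2-simplices (9): [1,2,7], [2,4,6], [2,4,7], [2,4,8], [2,7,8], [2,7,9], [2,8,9], [4,7,8], [7,8,9]
  3-simplices (2): [2,4,7,8], [2,7,8,9]

giving chain groups C_0 ≅ Z^10, C_1 ≅ Z^19, C_2 ≅ Z^9, C_3 ≅ Z^2.

Boundary ∂_1: C_1 → C_0 maps an edge to its endpoints' difference, ∂[p,q] = q − p.
This gives a 10×19 integer matrix of rank 9; reducing to Smith normal form yields diagonal entries (1,1,1,1,1,1,1,1,1).

The boundary map ∂_2: C_2 → C_1 sends each 2-simplex [p,q,r] to [q,r] − [p,r] + [p,q]. For instance
  ∂[2,4,8] = [4,8] − [2,8] + [2,4],
  ∂[7,8,9] = [8,9] − [7,9] + [7,8].
The resulting 19×9 matrix has rank 7, and its Smith normal form has invariant factors (1,1,1,1,1,1,1).

The boundary map ∂_3: C_3 → C_2 sends each 3-simplex σ to the alternating sum Σ_i (−1)^i (σ with its i-th vertex removed). For instance
  ∂[2,7,8,9] = [7,8,9] − [2,8,9] + [2,7,9] − [2,7,8],
  ∂[2,4,7,8] = [4,7,8] − [2,7,8] + [2,4,8] − [2,4,7].
As a 9×2 matrix over Z this has rank 2, with invariant factors (1,1).

Computing H_k = (kernel of ∂_k) / (image of ∂_{k+1}):

  H_0: rank C_0 − rank ∂_1 = 10 − 9 = 1, and the invariant factors of ∂_1 are all 1, so H_0 = Z.
  H_1: rank ker ∂_1 − rank ∂_2 = (19 − 9) − 7 = 3, and the invariant factors of ∂_2 are all 1, so H_1 = Z^3.
  H_2: rank ker ∂_2 − rank ∂_3 = (9 − 7) − 2 = 0, and the invariant factors of ∂_3 are all 1, so H_2 = 0.
  H_3: rank ker ∂_3 − rank ∂_4 = (2 − 2) − 0 = 0, and there is no ∂_4, so H_3 = 0.

Hence the Betti numbers are b_0 = 1, b_1 = 3, b_2 = 0, b_3 = 0.

b_0 = 1, b_1 = 3, b_2 = 0, b_3 = 0.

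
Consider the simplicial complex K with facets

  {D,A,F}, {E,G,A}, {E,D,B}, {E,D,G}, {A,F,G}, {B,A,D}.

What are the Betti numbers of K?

b_0 = 1, b_1 = 1, b_2 = 0.

Take the total order A < B < D < E < F < G on the vertex set. Then K (dimension 2) consists of the simplices:

  0-simplices (6): A, B, D, E, F, G
  1-simplices (12): AB, AD, AE, AF, AG, BD, BE, DE, DF, DG, EG, FG
  2-simplices (6): ABD, ADF, AEG, AFG, BDE, DEG

giving chain groups C_0 ≅ Z^6, C_1 ≅ Z^12, C_2 ≅ Z^6.

∂_1: C_1 → C_0 sends each edge [p,q] (with p < q) to q − p. For instance
  ∂AB = B − A.
The resulting 6×12 matrix has rank 5, and its Smith normal form has invariant factors (1,1,1,1,1).

Boundary ∂_2: C_2 → C_1 sends each 2-simplex [p,q,r] to [q,r] − [p,r] + [p,q]. For instance
  ∂AEG = EG − AG + AE,
  ∂DEG = EG − DG + DE.
As a 12×6 matrix over Z this has rank 6, with invariant factors (1,1,1,1,1,1).

Reading off H_k = ker ∂_k / im ∂_{k+1}:

  H_0: rank C_0 − rank ∂_1 = 6 − 5 = 1, and the invariant factors of ∂_1 are all 1, so H_0 = Z.
  H_1: rank ker ∂_1 − rank ∂_2 = (12 − 5) − 6 = 1, and the invariant factors of ∂_2 are all 1, so H_1 = Z.
  H_2: rank ker ∂_2 − rank ∂_3 = (6 − 6) − 0 = 0, and there is no ∂_3, so H_2 = 0.

(K is a triangulation of the cylinder S^1 x I.)

Hence the Betti numbers are b_0 = 1, b_1 = 1, b_2 = 0.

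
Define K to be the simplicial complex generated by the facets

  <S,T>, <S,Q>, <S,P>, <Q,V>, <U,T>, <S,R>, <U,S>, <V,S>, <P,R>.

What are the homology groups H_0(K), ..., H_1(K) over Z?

H_0 ≅ Z,  H_1 ≅ Z^3.

Order the vertices as P < Q < R < S < T < U < V. Listing each simplex with vertices in this order, K has dimension 1 with simplices:

  0-simplices (7): P, Q, R, S, T, U, V
  1-simplices (9): PR, PS, QS, QV, RS, ST, SU, SV, TU

Hence C_0 ≅ Z^7, C_1 ≅ Z^9.

Boundary ∂_1: C_1 → C_0 is given by ∂[p,q] = [q] − [p].
The 7×9 boundary matrix has rank 6 and Smith normal form diag(1,1,1,1,1,1).

Computing H_k = (kernel of ∂_k) / (image of ∂_{k+1}):

  H_0: rank C_0 − rank ∂_1 = 7 − 6 = 1, and the invariant factors of ∂_1 are all 1, so H_0 = Z.
  H_1: rank ker ∂_1 − rank ∂_2 = (9 − 6) − 0 = 3, and there is no ∂_2, so H_1 = Z^3.

(K is a triangulation of a wedge of 3 circles.)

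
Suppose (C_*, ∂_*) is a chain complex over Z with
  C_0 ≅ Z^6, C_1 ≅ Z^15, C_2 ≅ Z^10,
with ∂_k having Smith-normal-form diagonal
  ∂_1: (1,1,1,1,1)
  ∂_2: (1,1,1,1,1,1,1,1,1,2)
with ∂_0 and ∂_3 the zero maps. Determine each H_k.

H_0 ≅ Z,  H_1 ≅ Z_2,  H_2 = 0.

H_0: b_0 = 6 − 0 − 5 = 1; torsion from ∂_1 factors > 1: none. So H_0 ≅ Z.
H_1: b_1 = 15 − 5 − 10 = 0; torsion from ∂_2 factors > 1: [2]. So H_1 ≅ Z_2.
H_2: b_2 = 10 − 10 − 0 = 0; torsion from ∂_3 factors > 1: none. So H_2 ≅ 0.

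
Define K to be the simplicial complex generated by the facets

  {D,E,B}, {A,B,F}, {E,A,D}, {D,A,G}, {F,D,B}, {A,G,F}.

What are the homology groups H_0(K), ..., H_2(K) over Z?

H_0 = Z,  H_1 = Z,  H_2 = 0.

Order the vertices as A < B < D < E < F < G. Listing each simplex with vertices in this order, K has dimension 2 with simplices:

  0-simplices (6): A, B, D, E, F, G
  1-simplices (12): AB, AD, AE, AF, AG, BD, BE, BF, DE, DF, DG, FG
  2-simplices (6): ABF, ADE, ADG, AFG, BDE, BDF

giving chain groups C_0 ≅ Z^6, C_1 ≅ Z^12, C_2 ≅ Z^6.

Boundary ∂_1: C_1 → C_0 maps an edge to its endpoints' difference, ∂[p,q] = q − p. For instance
  ∂AB = B − A.
The 6×12 boundary matrix has rank 5 and Smith normal form diag(1,1,1,1,1).

The boundary map ∂_2: C_2 → C_1 maps a triangle to the signed sum of its edges. For instance
  ∂AFG = FG − AG + AF,
  ∂ADG = DG − AG + AD.
As a 12×6 matrix over Z this has rank 6, with invariant factors (1,1,1,1,1,1).

Computing H_k = (kernel of ∂_k) / (image of ∂_{k+1}):

  H_0: rank C_0 − rank ∂_1 = 6 − 5 = 1, and the invariant factors of ∂_1 are all 1, so H_0 ≅ Z.
  H_1: rank ker ∂_1 − rank ∂_2 = (12 − 5) − 6 = 1, and the invariant factors of ∂_2 are all 1, so H_1 ≅ Z.
  H_2: rank ker ∂_2 − rank ∂_3 = (6 − 6) − 0 = 0, and there is no ∂_3, so H_2 ≅ 0.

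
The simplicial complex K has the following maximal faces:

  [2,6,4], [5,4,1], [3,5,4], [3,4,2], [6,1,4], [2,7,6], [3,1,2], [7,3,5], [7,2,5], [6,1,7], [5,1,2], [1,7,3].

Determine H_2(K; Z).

Order the vertices as 1 < 2 < 3 < 4 < 5 < 6 < 7. Listing each simplex with vertices in this order, K has dimension 2 with simplices:

  0-simplices (7): [1], [2], [3], [4], [5], [6], [7]
  1-simplices (18): [1,2], [1,3], [1,4], [1,5], [1,6], [1,7], [2,3], [2,4], [2,5], [2,6], [2,7], [3,4], [3,5], [3,7], [4,5], [4,6], [5,7], [6,7]
  2-simplices (12): [1,2,3], [1,2,5], [1,3,7], [1,4,5], [1,4,6], [1,6,7], [2,3,4], [2,4,6], [2,5,7], [2,6,7], [3,4,5], [3,5,7]

so the chain groups are C_0 ≅ Z^7, C_1 ≅ Z^18, C_2 ≅ Z^12.

The boundary map ∂_1: C_1 → C_0 maps an edge to its endpoints' difference, ∂[p,q] = q − p. For instance
  ∂[2,6] = [6] − [2].
The resulting 7×18 matrix has rank 6, and its Smith normal form has invariant factors (1,1,1,1,1,1).

Boundary ∂_2: C_2 → C_1 sends each 2-simplex [p,q,r] to [q,r] − [p,r] + [p,q]. For instance
  ∂[1,6,7] = [6,7] − [1,7] + [1,6],
  ∂[3,5,7] = [5,7] − [3,7] + [3,5].
The resulting 18×12 matrix has rank 12, and its Smith normal form has invariant factors (1,1,1,1,1,1,1,1,1,1,1,2).

Computing H_k = (kernel of ∂_k) / (image of ∂_{k+1}):

  H_2: rank ker ∂_2 − rank ∂_3 = (12 − 12) − 0 = 0, and there is no ∂_3, so H_2 = 0.

H_2 = 0.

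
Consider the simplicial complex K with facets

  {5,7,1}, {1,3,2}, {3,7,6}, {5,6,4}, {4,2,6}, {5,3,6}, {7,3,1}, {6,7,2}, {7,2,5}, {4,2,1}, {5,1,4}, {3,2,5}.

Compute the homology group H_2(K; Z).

Order the vertices as 1 < 2 < 3 < 4 < 5 < 6 < 7. Listing each simplex with vertices in this order, K has dimension 2 with simplices:

  0-simplices (7): [1], [2], [3], [4], [5], [6], [7]
  1-simplices (18): [1,2], [1,3], [1,4], [1,5], [1,7], [2,3], [2,4], [2,5], [2,6], [2,7], [3,5], [3,6], [3,7], [4,5], [4,6], [5,6], [5,7], [6,7]
  2-simplices (12): [1,2,3], [1,2,4], [1,3,7], [1,4,5], [1,5,7], [2,3,5], [2,4,6], [2,5,7], [2,6,7], [3,5,6], [3,6,7], [4,5,6]

giving chain groups C_0 ≅ Z^7, C_1 ≅ Z^18, C_2 ≅ Z^12.

∂_1: C_1 → C_0 maps an edge to its endpoints' difference, ∂[p,q] = q − p.
This gives a 7×18 integer matrix of rank 6; reducing to Smith normal form yields diagonal entries (1,1,1,1,1,1).

∂_2: C_2 → C_1 maps a triangle to the signed sum of its edges. For instance
  ∂[4,5,6] = [5,6] − [4,6] + [4,5],
  ∂[3,5,6] = [5,6] − [3,6] + [3,5].
This gives a 18×12 integer matrix of rank 12; reducing to Smith normal form yields diagonal entries (1,1,1,1,1,1,1,1,1,1,1,2).

Reading off H_k = ker ∂_k / im ∂_{k+1}:

  H_2: rank ker ∂_2 − rank ∂_3 = (12 − 12) − 0 = 0, and there is no ∂_3, so H_2 ≅ 0.

H_2 = 0.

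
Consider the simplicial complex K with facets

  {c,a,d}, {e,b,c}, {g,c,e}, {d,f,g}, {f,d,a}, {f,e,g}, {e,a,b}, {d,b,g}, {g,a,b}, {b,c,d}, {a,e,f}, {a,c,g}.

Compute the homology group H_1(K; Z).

Take the total order a < b < c < d < e < f < g on the vertex set. Then K (dimension 2) consists of the simplices:

  0-simplices (7): a, b, c, d, e, f, g
  1-simplices (18): ab, ac, ad, ae, af, ag, bc, bd, be, bg, cd, ce, cg, df, dg, ef, eg, fg
  2-simplices (12): abe, abg, acd, acg, adf, aef, bcd, bce, bdg, ceg, dfg, efg

Hence C_0 ≅ Z^7, C_1 ≅ Z^18, C_2 ≅ Z^12.

Boundary ∂_1: C_1 → C_0 maps an edge to its endpoints' difference, ∂[p,q] = q − p.
The resulting 7×18 matrix has rank 6, and its Smith normal form has invariant factors (1,1,1,1,1,1).

Boundary ∂_2: C_2 → C_1 sends each 2-simplex [p,q,r] to [q,r] − [p,r] + [p,q]. For instance
  ∂acd = cd − ad + ac,
  ∂efg = fg − eg + ef.
The resulting 18×12 matrix has rank 12, and its Smith normal form has invariant factors (1,1,1,1,1,1,1,1,1,1,1,2).

Computing H_k = (kernel of ∂_k) / (image of ∂_{k+1}):

  H_1: rank ker ∂_1 − rank ∂_2 = (18 − 6) − 12 = 0, and ∂_2 has invariant factor 2 > 1, so H_1 ≅ Z/2.

(K is a triangulation of the real projective plane RP^2.)

H_1 = Z/2.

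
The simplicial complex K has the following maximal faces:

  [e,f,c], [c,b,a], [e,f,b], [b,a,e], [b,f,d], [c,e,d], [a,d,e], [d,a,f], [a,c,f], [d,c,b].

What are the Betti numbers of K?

Take the total order a < b < c < d < e < f on the vertex set. Then K (dimension 2) consists of the simplices:

  0-simplices (6): a, b, c, d, e, f
  1-simplices (15): ab, ac, ad, ae, af, bc, bd, be, bf, cd, ce, cf, de, df, ef
  2-simplices (10): abc, abe, acf, ade, adf, bcd, bdf, bef, cde, cef

so the chain groups are C_0 ≅ Z^6, C_1 ≅ Z^15, C_2 ≅ Z^10.

∂_1: C_1 → C_0 maps an edge to its endpoints' difference, ∂[p,q] = q − p. For instance
  ∂ef = f − e.
As a 6×15 matrix over Z this has rank 5, with invariant factors (1,1,1,1,1).

The boundary map ∂_2: C_2 → C_1 maps a triangle to the signed sum of its edges. For instance
  ∂bcd = cd − bd + bc,
  ∂cde = de − ce + cd.
As a 15×10 matrix over Z this has rank 10, with invariant factors (1,1,1,1,1,1,1,1,1,2).

Now H_k = ker ∂_k / im ∂_{k+1}, so:

  H_0: rank C_0 − rank ∂_1 = 6 − 5 = 1, and the invariant factors of ∂_1 are all 1, so H_0 = Z.
  H_1: rank ker ∂_1 − rank ∂_2 = (15 − 5) − 10 = 0, and ∂_2 has invariant factor 2 > 1, so H_1 = Z/2Z.
  H_2: rank ker ∂_2 − rank ∂_3 = (10 − 10) − 0 = 0, and there is no ∂_3, so H_2 = 0.

As a check, the Euler characteristic is 6 − 15 + 10 = 1, which agrees with 1 − 0 + 0 = 1.

Hence the Betti numbers are b_0 = 1, b_1 = 0, b_2 = 0.

b_0 = 1, b_1 = 0, b_2 = 0.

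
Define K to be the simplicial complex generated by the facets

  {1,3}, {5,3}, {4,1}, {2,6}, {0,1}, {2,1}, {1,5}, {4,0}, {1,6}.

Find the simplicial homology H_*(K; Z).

K has 7 vertices, 9 edges.
rank ∂_0 = 0, rank ∂_1 = 6 ⇒ b_0 = 7 − 0 − 6 = 1; all invariant factors of ∂_1 are 1 so no torsion. So H_0 ≅ Z.
rank ∂_1 = 6, rank ∂_2 = 0 ⇒ b_1 = 9 − 6 − 0 = 3. So H_1 ≅ Z^3.

H_0 ≅ Z,  H_1 ≅ Z^3.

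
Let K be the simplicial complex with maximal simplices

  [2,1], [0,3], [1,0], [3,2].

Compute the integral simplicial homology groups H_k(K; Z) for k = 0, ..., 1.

We work with the vertex ordering 0 < 1 < 2 < 3. The simplices of K, each written with vertices in increasing order, are:

  0-simplices (4): [0], [1], [2], [3]
  1-simplices (4): [0,1], [0,3], [1,2], [2,3]

so the chain groups are C_0 ≅ Z^4, C_1 ≅ Z^4.

∂_1: C_1 → C_0 is given by ∂[p,q] = [q] − [p].
The 4×4 boundary matrix has rank 3 and Smith normal form diag(1,1,1).

Computing H_k = (kernel of ∂_k) / (image of ∂_{k+1}):

  H_0: rank C_0 − rank ∂_1 = 4 − 3 = 1, and the invariant factors of ∂_1 are all 1, so H_0 ≅ Z.
  H_1: rank ker ∂_1 − rank ∂_2 = (4 − 3) − 0 = 1, and there is no ∂_2, so H_1 ≅ Z.

H_0 = Z,  H_1 = Z.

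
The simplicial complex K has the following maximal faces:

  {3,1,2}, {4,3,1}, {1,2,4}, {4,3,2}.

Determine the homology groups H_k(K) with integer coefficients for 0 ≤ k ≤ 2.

H_0 ≅ Z,  H_1 = 0,  H_2 ≅ Z.

Order the vertices as 1 < 2 < 3 < 4. Listing each simplex with vertices in this order, K has dimension 2 with simplices:

  0-simplices (4): [1], [2], [3], [4]
  1-simplices (6): [1,2], [1,3], [1,4], [2,3], [2,4], [3,4]
  2-simplices (4): [1,2,3], [1,2,4], [1,3,4], [2,3,4]

so the chain groups are C_0 ≅ Z^4, C_1 ≅ Z^6, C_2 ≅ Z^4.

∂_1: C_1 → C_0 maps an edge to its endpoints' difference, ∂[p,q] = q − p. For instance
  ∂[1,4] = [4] − [1].
This gives a 4×6 integer matrix of rank 3; reducing to Smith normal form yields diagonal entries (1,1,1).

∂_2: C_2 → C_1 maps a triangle to the signed sum of its edges. For instance
  ∂[1,2,4] = [2,4] − [1,4] + [1,2],
  ∂[2,3,4] = [3,4] − [2,4] + [2,3].
As a 6×4 matrix over Z this has rank 3, with invariant factors (1,1,1).

Computing H_k = (kernel of ∂_k) / (image of ∂_{k+1}):

  H_0: rank C_0 − rank ∂_1 = 4 − 3 = 1, and the invariant factors of ∂_1 are all 1, so H_0 ≅ Z.
  H_1: rank ker ∂_1 − rank ∂_2 = (6 − 3) − 3 = 0, and the invariant factors of ∂_2 are all 1, so H_1 ≅ 0.
  H_2: rank ker ∂_2 − rank ∂_3 = (4 − 3) − 0 = 1, and there is no ∂_3, so H_2 ≅ Z.

As a check, the Euler characteristic is 4 − 6 + 4 = 2, which agrees with 1 − 0 + 1 = 2.
(K is a triangulation of the 2-sphere S^2.)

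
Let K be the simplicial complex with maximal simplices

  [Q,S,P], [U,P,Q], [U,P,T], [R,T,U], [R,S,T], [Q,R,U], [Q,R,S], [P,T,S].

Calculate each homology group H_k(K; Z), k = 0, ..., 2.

Order the vertices as P < Q < R < S < T < U. Listing each simplex with vertices in this order, K has dimension 2 with simplices:

  0-simplices (6): P, Q, R, S, T, U
  1-simplices (12): PQ, PS, PT, PU, QR, QS, QU, RS, RT, RU, ST, TU
  2-simplices (8): PQS, PQU, PST, PTU, QRS, QRU, RST, RTU

Hence C_0 ≅ Z^6, C_1 ≅ Z^12, C_2 ≅ Z^8.

The boundary map ∂_1: C_1 → C_0 maps an edge to its endpoints' difference, ∂[p,q] = q − p.
As a 6×12 matrix over Z this has rank 5, with invariant factors (1,1,1,1,1).

∂_2: C_2 → C_1 acts by ∂[p,q,r] = [q,r] − [p,r] + [p,q]. For instance
  ∂QRS = RS − QS + QR,
  ∂PQS = QS − PS + PQ.
The resulting 12×8 matrix has rank 7, and its Smith normal form has invariant factors (1,1,1,1,1,1,1).

Reading off H_k = ker ∂_k / im ∂_{k+1}:

  H_0: rank C_0 − rank ∂_1 = 6 − 5 = 1, and the invariant factors of ∂_1 are all 1, so H_0 = Z.
  H_1: rank ker ∂_1 − rank ∂_2 = (12 − 5) − 7 = 0, and the invariant factors of ∂_2 are all 1, so H_1 = 0.
  H_2: rank ker ∂_2 − rank ∂_3 = (8 − 7) − 0 = 1, and there is no ∂_3, so H_2 = Z.

(K is a triangulation of the 2-sphere S^2.)

H_0 ≅ Z,  H_1 = 0,  H_2 ≅ Z.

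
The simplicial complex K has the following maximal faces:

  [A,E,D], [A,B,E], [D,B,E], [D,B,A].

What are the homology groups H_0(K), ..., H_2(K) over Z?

Order the vertices as A < B < D < E. Listing each simplex with vertices in this order, K has dimension 2 with simplices:

  0-simplices (4): A, B, D, E
  1-simplices (6): AB, AD, AE, BD, BE, DE
  2-simplices (4): ABD, ABE, ADE, BDE

Hence C_0 ≅ Z^4, C_1 ≅ Z^6, C_2 ≅ Z^4.

Boundary ∂_1: C_1 → C_0 maps an edge to its endpoints' difference, ∂[p,q] = q − p.
The resulting 4×6 matrix has rank 3, and its Smith normal form has invariant factors (1,1,1).

Boundary ∂_2: C_2 → C_1 sends each 2-simplex [p,q,r] to [q,r] − [p,r] + [p,q]. For instance
  ∂BDE = DE − BE + BD,
  ∂ADE = DE − AE + AD.
This gives a 6×4 integer matrix of rank 3; reducing to Smith normal form yields diagonal entries (1,1,1).

Now H_k = ker ∂_k / im ∂_{k+1}, so:

  H_0: rank C_0 − rank ∂_1 = 4 − 3 = 1, and the invariant factors of ∂_1 are all 1, so H_0 ≅ Z.
  H_1: rank ker ∂_1 − rank ∂_2 = (6 − 3) − 3 = 0, and the invariant factors of ∂_2 are all 1, so H_1 ≅ 0.
  H_2: rank ker ∂_2 − rank ∂_3 = (4 − 3) − 0 = 1, and there is no ∂_3, so H_2 ≅ Z.

H_0 = Z,  H_1 = 0,  H_2 = Z.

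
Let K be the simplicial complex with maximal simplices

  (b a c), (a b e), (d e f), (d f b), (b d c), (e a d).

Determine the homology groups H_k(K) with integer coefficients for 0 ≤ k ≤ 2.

H_0 ≅ Z,  H_1 ≅ Z,  H_2 = 0.

Fix the vertex order a < b < c < d < e < f and write every simplex with vertices in increasing order. Then dim K = 2 and the simplices of K are:

  0-simplices (6): a, b, c, d, e, f
  1-simplices (12): ab, ac, ad, ae, bc, bd, be, bf, cd, de, df, ef
  2-simplices (6): abc, abe, ade, bcd, bdf, def

Hence C_0 ≅ Z^6, C_1 ≅ Z^12, C_2 ≅ Z^6.

Boundary ∂_1: C_1 → C_0 maps an edge to its endpoints' difference, ∂[p,q] = q − p. For instance
  ∂ae = e − a.
As a 6×12 matrix over Z this has rank 5, with invariant factors (1,1,1,1,1).

∂_2: C_2 → C_1 acts by ∂[p,q,r] = [q,r] − [p,r] + [p,q]. For instance
  ∂def = ef − df + de,
  ∂bcd = cd − bd + bc.
This gives a 12×6 integer matrix of rank 6; reducing to Smith normal form yields diagonal entries (1,1,1,1,1,1).

Computing H_k = (kernel of ∂_k) / (image of ∂_{k+1}):

  H_0: rank C_0 − rank ∂_1 = 6 − 5 = 1, and the invariant factors of ∂_1 are all 1, so H_0 ≅ Z.
  H_1: rank ker ∂_1 − rank ∂_2 = (12 − 5) − 6 = 1, and the invariant factors of ∂_2 are all 1, so H_1 ≅ Z.
  H_2: rank ker ∂_2 − rank ∂_3 = (6 − 6) − 0 = 0, and there is no ∂_3, so H_2 ≅ 0.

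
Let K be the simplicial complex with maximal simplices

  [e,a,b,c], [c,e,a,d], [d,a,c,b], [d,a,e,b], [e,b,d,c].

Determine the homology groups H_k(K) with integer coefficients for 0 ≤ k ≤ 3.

Order the vertices as a < b < c < d < e. Listing each simplex with vertices in this order, K has dimension 3 with simplices:

  0-simplices (5): a, b, c, d, e
  1-simplices (10): ab, ac, ad, ae, bc, bd, be, cd, ce, de
  2-simplices (10): abc, abd, abe, acd, ace, ade, bcd, bce, bde, cde
  3-simplices (5): abcd, abce, abde, acde, bcde

Hence C_0 ≅ Z^5, C_1 ≅ Z^10, C_2 ≅ Z^10, C_3 ≅ Z^5.

∂_1: C_1 → C_0 maps an edge to its endpoints' difference, ∂[p,q] = q − p. For instance
  ∂ab = b − a.
As a 5×10 matrix over Z this has rank 4, with invariant factors (1,1,1,1).

Boundary ∂_2: C_2 → C_1 acts by ∂[p,q,r] = [q,r] − [p,r] + [p,q]. For instance
  ∂cde = de − ce + cd,
  ∂abd = bd − ad + ab.
This gives a 10×10 integer matrix of rank 6; reducing to Smith normal form yields diagonal entries (1,1,1,1,1,1).

The boundary map ∂_3: C_3 → C_2 sends each 3-simplex σ to the alternating sum Σ_i (−1)^i (σ with its i-th vertex removed). For instance
  ∂abde = bde − ade + abe − abd,
  ∂abce = bce − ace + abe − abc.
As a 10×5 matrix over Z this has rank 4, with invariant factors (1,1,1,1).

Now H_k = ker ∂_k / im ∂_{k+1}, so:

  H_0: rank C_0 − rank ∂_1 = 5 − 4 = 1, and the invariant factors of ∂_1 are all 1, so H_0 ≅ Z.
  H_1: rank ker ∂_1 − rank ∂_2 = (10 − 4) − 6 = 0, and the invariant factors of ∂_2 are all 1, so H_1 ≅ 0.
  H_2: rank ker ∂_2 − rank ∂_3 = (10 − 6) − 4 = 0, and the invariant factors of ∂_3 are all 1, so H_2 ≅ 0.
  H_3: rank ker ∂_3 − rank ∂_4 = (5 − 4) − 0 = 1, and there is no ∂_4, so H_3 ≅ Z.

H_0 ≅ Z,  H_1 = 0,  H_2 = 0,  H_3 ≅ Z.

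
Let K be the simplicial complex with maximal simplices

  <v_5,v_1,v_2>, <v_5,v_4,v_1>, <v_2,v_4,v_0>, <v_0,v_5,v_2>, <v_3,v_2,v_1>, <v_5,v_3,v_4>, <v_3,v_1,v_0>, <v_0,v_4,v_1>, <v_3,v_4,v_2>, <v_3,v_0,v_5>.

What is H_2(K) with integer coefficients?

H_2 ≅ 0.

We work with the vertex ordering v_0 < v_1 < v_2 < v_3 < v_4 < v_5. The simplices of K, each written with vertices in increasing order, are:

  0-simplices (6): [v_0], [v_1], [v_2], [v_3], [v_4], [v_5]
  1-simplices (15): (15 of them)
  2-simplices (10): [v_0,v_1,v_3], [v_0,v_1,v_4], [v_0,v_2,v_4], [v_0,v_2,v_5], [v_0,v_3,v_5], [v_1,v_2,v_3], [v_1,v_2,v_5], [v_1,v_4,v_5], [v_2,v_3,v_4], [v_3,v_4,v_5]

so the chain groups are C_0 ≅ Z^6, C_1 ≅ Z^15, C_2 ≅ Z^10.

The boundary map ∂_1: C_1 → C_0 maps an edge to its endpoints' difference, ∂[p,q] = q − p. For instance
  ∂[v_1,v_4] = [v_4] − [v_1].
The resulting 6×15 matrix has rank 5, and its Smith normal form has invariant factors (1,1,1,1,1).

Boundary ∂_2: C_2 → C_1 maps a triangle to the signed sum of its edges. For instance
  ∂[v_0,v_2,v_4] = [v_2,v_4] − [v_0,v_4] + [v_0,v_2],
  ∂[v_1,v_4,v_5] = [v_4,v_5] − [v_1,v_5] + [v_1,v_4].
As a 15×10 matrix over Z this has rank 10, with invariant factors (1,1,1,1,1,1,1,1,1,2).

From H_k ≅ ker(∂_k) / im(∂_{k+1}) we obtain:

  H_2: rank ker ∂_2 − rank ∂_3 = (10 − 10) − 0 = 0, and there is no ∂_3, so H_2 ≅ 0.

(K is a triangulation of the real projective plane RP^2.)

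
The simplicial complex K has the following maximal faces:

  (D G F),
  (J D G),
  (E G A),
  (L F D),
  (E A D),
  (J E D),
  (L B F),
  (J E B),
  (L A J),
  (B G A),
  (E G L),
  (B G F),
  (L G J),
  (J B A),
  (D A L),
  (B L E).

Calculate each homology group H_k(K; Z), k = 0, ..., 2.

Order the vertices as A < B < D < E < F < G < J < L. Listing each simplex with vertices in this order, K has dimension 2 with simplices:

  0-simplices (8): A, B, D, E, F, G, J, L
  1-simplices (24): AB, AD, AE, AG, AJ, AL, BE, BF, BG, BJ, BL, DE, DF, DG, DJ, DL, EG, EJ, EL, FG, FL, GJ, GL, JL
  2-simplices (16): ABG, ABJ, ADE, ADL, AEG, AJL, BEJ, BEL, BFG, BFL, DEJ, DFG, DFL, DGJ, EGL, GJL

Hence C_0 ≅ Z^8, C_1 ≅ Z^24, C_2 ≅ Z^16.

∂_1: C_1 → C_0 sends each edge [p,q] (with p < q) to q − p. For instance
  ∂AE = E − A.
As a 8×24 matrix over Z this has rank 7, with invariant factors (1,1,1,1,1,1,1).

∂_2: C_2 → C_1 maps a triangle to the signed sum of its edges. For instance
  ∂ADE = DE − AE + AD,
  ∂ADL = DL − AL + AD.
The 24×16 boundary matrix has rank 15 and Smith normal form diag(1,1,1,1,1,1,1,1,1,1,1,1,1,1,1).

Now H_k = ker ∂_k / im ∂_{k+1}, so:

  H_0: rank C_0 − rank ∂_1 = 8 − 7 = 1, and the invariant factors of ∂_1 are all 1, so H_0 ≅ Z.
  H_1: rank ker ∂_1 − rank ∂_2 = (24 − 7) − 15 = 2, and the invariant factors of ∂_2 are all 1, so H_1 ≅ Z^2.
  H_2: rank ker ∂_2 − rank ∂_3 = (16 − 15) − 0 = 1, and there is no ∂_3, so H_2 ≅ Z.

H_0 ≅ Z,  H_1 ≅ Z^2,  H_2 ≅ Z.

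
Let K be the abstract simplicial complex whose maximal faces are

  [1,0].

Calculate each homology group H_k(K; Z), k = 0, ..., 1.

We work with the vertex ordering 0 < 1. The simplices of K, each written with vertices in increasing order, are:

  0-simplices (2): [0], [1]
  1-simplices (1): [0,1]

Hence C_0 ≅ Z^2, C_1 ≅ Z^1.

∂_1: C_1 → C_0 is given by ∂[p,q] = [q] − [p].
As a 2×1 matrix over Z this has rank 1, with invariant factors (1).

Reading off H_k = ker ∂_k / im ∂_{k+1}:

  H_0: rank C_0 − rank ∂_1 = 2 − 1 = 1, and the invariant factors of ∂_1 are all 1, so H_0 = Z.
  H_1: rank ker ∂_1 − rank ∂_2 = (1 − 1) − 0 = 0, and there is no ∂_2, so H_1 = 0.

H_0 = Z,  H_1 = 0.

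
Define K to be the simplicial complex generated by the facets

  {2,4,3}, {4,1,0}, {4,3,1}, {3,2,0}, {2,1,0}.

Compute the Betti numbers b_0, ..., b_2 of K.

b_0 = 1, b_1 = 1, b_2 = 0.

K has 5 vertices, 10 edges, 5 triangles.
rank ∂_0 = 0, rank ∂_1 = 4 ⇒ b_0 = 5 − 0 − 4 = 1; all invariant factors of ∂_1 are 1 so no torsion. So H_0 ≅ Z.
rank ∂_1 = 4, rank ∂_2 = 5 ⇒ b_1 = 10 − 4 − 5 = 1; all invariant factors of ∂_2 are 1 so no torsion. So H_1 ≅ Z.
rank ∂_2 = 5, rank ∂_3 = 0 ⇒ b_2 = 5 − 5 − 0 = 0. So H_2 ≅ 0.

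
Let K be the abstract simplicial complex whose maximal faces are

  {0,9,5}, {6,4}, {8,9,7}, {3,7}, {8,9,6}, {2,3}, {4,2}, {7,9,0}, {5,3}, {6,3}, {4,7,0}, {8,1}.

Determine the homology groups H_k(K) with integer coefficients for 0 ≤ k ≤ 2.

K has 10 vertices, 18 edges, 5 triangles.
rank ∂_0 = 0, rank ∂_1 = 9 ⇒ b_0 = 10 − 0 − 9 = 1; all invariant factors of ∂_1 are 1 so no torsion. So H_0 = Z.
rank ∂_1 = 9, rank ∂_2 = 5 ⇒ b_1 = 18 − 9 − 5 = 4; all invariant factors of ∂_2 are 1 so no torsion. So H_1 = Z^4.
rank ∂_2 = 5, rank ∂_3 = 0 ⇒ b_2 = 5 − 5 − 0 = 0. So H_2 = 0.

H_0 ≅ Z,  H_1 ≅ Z^4,  H_2 = 0.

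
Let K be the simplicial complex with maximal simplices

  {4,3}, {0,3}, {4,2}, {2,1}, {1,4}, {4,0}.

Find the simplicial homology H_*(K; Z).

K has 5 vertices, 6 edges.
rank ∂_0 = 0, rank ∂_1 = 4 ⇒ b_0 = 5 − 0 − 4 = 1; all invariant factors of ∂_1 are 1 so no torsion. So H_0 ≅ Z.
rank ∂_1 = 4, rank ∂_2 = 0 ⇒ b_1 = 6 − 4 − 0 = 2. So H_1 ≅ Z^2.

H_0 ≅ Z,  H_1 ≅ Z^2.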